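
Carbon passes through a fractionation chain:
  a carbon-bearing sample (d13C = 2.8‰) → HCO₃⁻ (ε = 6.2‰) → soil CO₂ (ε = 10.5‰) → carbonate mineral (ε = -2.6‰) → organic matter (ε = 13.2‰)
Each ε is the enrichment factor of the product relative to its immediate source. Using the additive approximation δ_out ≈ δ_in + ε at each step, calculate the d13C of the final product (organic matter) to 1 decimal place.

step 1: δ ≈ 2.8 + (6.2) = 9.0‰
step 2: δ ≈ 9.0 + (10.5) = 19.5‰
step 3: δ ≈ 19.5 + (-2.6) = 16.9‰
step 4: δ ≈ 16.9 + (13.2) = 30.1‰

30.1‰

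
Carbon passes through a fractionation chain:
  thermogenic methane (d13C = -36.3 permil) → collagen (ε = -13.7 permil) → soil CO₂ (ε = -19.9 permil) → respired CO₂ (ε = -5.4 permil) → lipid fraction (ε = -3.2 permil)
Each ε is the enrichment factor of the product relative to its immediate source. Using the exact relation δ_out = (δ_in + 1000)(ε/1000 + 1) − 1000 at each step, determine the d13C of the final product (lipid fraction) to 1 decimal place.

-76.4 permil

step 1: δ = (-36.30 + 1000)·(-13.7/1000 + 1) − 1000 = -49.50 permil
step 2: δ = (-49.50 + 1000)·(-19.9/1000 + 1) − 1000 = -68.42 permil
step 3: δ = (-68.42 + 1000)·(-5.4/1000 + 1) − 1000 = -73.45 permil
step 4: δ = (-73.45 + 1000)·(-3.2/1000 + 1) − 1000 = -76.41 permil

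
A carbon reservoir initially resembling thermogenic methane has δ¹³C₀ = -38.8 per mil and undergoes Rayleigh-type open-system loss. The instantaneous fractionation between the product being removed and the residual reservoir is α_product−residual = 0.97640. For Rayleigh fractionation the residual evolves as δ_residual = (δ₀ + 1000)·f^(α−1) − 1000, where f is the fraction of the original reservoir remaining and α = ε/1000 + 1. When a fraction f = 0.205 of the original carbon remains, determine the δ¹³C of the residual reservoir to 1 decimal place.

Rayleigh residual: δ_res = (δ₀ + 1000)·f^(α−1) − 1000
α − 1 = -0.02360
f^(α−1) = 0.205^(-0.02360) = 1.038108
δ_res = (-38.8 + 1000) × 1.038108 − 1000 = 997.830 − 1000 = -2.17 per mil

-2.2 per mil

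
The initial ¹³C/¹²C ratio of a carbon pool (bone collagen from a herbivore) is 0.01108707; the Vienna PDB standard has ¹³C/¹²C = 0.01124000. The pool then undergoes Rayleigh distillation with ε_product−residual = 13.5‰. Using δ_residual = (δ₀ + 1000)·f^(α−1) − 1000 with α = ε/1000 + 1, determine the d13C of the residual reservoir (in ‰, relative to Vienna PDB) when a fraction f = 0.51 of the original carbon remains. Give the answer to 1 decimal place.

-22.5‰

δ₀ = (0.01108707/0.01124000 − 1)×1000 = (0.986394 − 1)×1000 = -13.606‰
α − 1 = ε/1000 = 0.0135
f^(α−1) = 0.51^(0.0135) = 0.990951
δ_res = (-13.606 + 1000) × 0.990951 − 1000 = 977.468 − 1000 = -22.53‰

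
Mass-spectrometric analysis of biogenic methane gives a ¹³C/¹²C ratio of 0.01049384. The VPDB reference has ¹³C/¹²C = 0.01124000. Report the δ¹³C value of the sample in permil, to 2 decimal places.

-66.38 permil

δ¹³C = (R_sample / R_standard − 1) × 1000
R_sample / R_standard = 0.01049384 / 0.01124000 = 0.933616
δ¹³C = (0.933616 − 1) × 1000 = -66.384 permil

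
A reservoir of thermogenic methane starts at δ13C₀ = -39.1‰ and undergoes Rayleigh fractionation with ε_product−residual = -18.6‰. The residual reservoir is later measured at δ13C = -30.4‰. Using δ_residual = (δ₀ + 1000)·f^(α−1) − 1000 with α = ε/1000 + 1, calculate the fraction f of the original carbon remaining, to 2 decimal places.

0.62

α − 1 = ε/1000 = -0.0186
(δ_res + 1000)/(δ₀ + 1000) = (-30.4 + 1000)/(-39.1 + 1000) = 969.6/960.9 = 1.009054
f = 1.009054^(1/-0.0186) = exp(ln(1.009054)/-0.0186) = exp(0.00901/-0.0186)
f = exp(-0.4846) = 0.6160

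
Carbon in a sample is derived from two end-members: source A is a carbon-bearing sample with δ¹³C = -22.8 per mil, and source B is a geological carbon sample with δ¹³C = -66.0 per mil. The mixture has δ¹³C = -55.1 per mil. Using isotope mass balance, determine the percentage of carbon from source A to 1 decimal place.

25.2%

δ_mix = f_A·δ_A + (1 − f_A)·δ_B  ⇒  f_A = (δ_mix − δ_B)/(δ_A − δ_B)
f_A = (-55.1 − (-66.0)) / (-22.8 − (-66.0))
f_A = 10.9 / 43.2 = 0.2523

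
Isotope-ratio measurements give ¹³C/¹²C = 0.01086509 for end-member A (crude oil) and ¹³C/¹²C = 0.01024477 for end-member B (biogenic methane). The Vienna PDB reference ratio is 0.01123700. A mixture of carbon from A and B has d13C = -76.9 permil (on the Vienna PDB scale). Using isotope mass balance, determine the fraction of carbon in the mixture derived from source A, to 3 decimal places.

δ_A = (0.01086509/0.01123700 − 1)×1000 = (0.966903 − 1)×1000 = -33.097 permil
δ_B = (0.01024477/0.01123700 − 1)×1000 = (0.911700 − 1)×1000 = -88.300 permil
f_A = (δ_mix − δ_B)/(δ_A − δ_B) = (-76.9 − (-88.300))/(-33.097 − (-88.300))
f_A = 11.400 / 55.203 = 0.2065

0.207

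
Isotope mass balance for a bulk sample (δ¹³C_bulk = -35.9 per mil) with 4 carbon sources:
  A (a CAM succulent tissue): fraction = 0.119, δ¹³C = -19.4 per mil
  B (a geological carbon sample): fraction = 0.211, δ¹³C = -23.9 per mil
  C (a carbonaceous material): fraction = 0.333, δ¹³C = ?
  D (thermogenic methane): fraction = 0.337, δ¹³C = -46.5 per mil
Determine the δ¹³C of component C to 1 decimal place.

Isotope mass balance: δ_bulk = Σ fᵢ·δᵢ.
-35.9 = 0.119×(-19.4) + 0.211×(-23.9) + 0.333×δ_C + 0.337×(-46.5)
0.333·δ_C = -35.9 − (-23.022) = -12.878
δ_C = -12.878 / 0.333 = -38.67 per mil

-38.7 per mil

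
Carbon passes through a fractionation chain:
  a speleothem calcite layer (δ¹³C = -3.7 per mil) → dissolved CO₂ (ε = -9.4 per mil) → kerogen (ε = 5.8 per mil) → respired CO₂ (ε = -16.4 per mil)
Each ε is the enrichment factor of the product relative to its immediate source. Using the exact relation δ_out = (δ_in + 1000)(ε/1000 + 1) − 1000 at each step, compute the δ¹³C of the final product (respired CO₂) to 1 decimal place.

step 1: δ = (-3.70 + 1000)·(-9.4/1000 + 1) − 1000 = -13.07 per mil
step 2: δ = (-13.07 + 1000)·(5.8/1000 + 1) − 1000 = -7.34 per mil
step 3: δ = (-7.34 + 1000)·(-16.4/1000 + 1) − 1000 = -23.62 per mil

-23.6 per mil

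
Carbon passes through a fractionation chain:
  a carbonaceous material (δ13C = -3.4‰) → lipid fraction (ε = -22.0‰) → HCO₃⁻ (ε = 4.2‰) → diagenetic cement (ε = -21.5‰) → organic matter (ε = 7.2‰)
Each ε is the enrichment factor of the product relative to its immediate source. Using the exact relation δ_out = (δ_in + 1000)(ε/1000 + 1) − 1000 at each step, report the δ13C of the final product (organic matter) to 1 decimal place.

step 1: δ = (-3.40 + 1000)·(-22.0/1000 + 1) − 1000 = -25.33‰
step 2: δ = (-25.33 + 1000)·(4.2/1000 + 1) − 1000 = -21.23‰
step 3: δ = (-21.23 + 1000)·(-21.5/1000 + 1) − 1000 = -42.28‰
step 4: δ = (-42.28 + 1000)·(7.2/1000 + 1) − 1000 = -35.38‰

-35.4‰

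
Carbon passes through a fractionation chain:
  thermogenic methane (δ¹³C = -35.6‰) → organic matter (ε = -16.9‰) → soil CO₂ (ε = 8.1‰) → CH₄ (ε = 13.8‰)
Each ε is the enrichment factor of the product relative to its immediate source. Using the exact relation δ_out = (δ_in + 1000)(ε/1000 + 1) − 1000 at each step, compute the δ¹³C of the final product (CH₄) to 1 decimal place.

step 1: δ = (-35.60 + 1000)·(-16.9/1000 + 1) − 1000 = -51.90‰
step 2: δ = (-51.90 + 1000)·(8.1/1000 + 1) − 1000 = -44.22‰
step 3: δ = (-44.22 + 1000)·(13.8/1000 + 1) − 1000 = -31.03‰

-31.0‰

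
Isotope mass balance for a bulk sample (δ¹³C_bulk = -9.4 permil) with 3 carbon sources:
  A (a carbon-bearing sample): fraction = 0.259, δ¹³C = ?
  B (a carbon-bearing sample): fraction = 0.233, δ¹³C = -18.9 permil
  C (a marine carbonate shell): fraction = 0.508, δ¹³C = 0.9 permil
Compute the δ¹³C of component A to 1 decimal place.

Isotope mass balance: δ_bulk = Σ fᵢ·δᵢ.
-9.4 = 0.259×δ_A + 0.233×(-18.9) + 0.508×(0.9)
0.259·δ_A = -9.4 − (-3.946) = -5.454
δ_A = -5.454 / 0.259 = -21.06 permil

-21.1 permil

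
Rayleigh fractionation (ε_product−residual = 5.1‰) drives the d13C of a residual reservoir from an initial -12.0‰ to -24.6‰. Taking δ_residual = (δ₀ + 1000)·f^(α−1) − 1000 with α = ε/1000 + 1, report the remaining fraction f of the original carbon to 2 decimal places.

α − 1 = ε/1000 = 0.0051
(δ_res + 1000)/(δ₀ + 1000) = (-24.6 + 1000)/(-12.0 + 1000) = 975.4/988.0 = 0.987247
f = 0.987247^(1/0.0051) = exp(ln(0.987247)/0.0051) = exp(-0.01284/0.0051)
f = exp(-2.5167) = 0.0807

0.08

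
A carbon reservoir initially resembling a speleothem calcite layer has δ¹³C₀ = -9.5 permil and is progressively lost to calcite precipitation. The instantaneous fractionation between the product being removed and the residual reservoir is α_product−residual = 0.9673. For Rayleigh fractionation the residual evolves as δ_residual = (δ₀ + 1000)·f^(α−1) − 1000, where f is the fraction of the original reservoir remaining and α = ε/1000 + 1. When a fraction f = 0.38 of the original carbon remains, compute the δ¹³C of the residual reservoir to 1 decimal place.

22.3 permil

Rayleigh residual: δ_res = (δ₀ + 1000)·f^(α−1) − 1000
α − 1 = -0.03270
f^(α−1) = 0.38^(-0.03270) = 1.032146
δ_res = (-9.5 + 1000) × 1.032146 − 1000 = 1022.340 − 1000 = 22.34 permil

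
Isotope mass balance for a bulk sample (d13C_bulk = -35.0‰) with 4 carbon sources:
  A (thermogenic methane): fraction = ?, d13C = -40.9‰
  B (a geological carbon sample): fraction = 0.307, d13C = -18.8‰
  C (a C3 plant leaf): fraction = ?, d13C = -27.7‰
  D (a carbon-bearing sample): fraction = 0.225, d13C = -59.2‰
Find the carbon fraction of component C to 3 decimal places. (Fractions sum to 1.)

0.245

Let f_C and f_A be the unknown fractions; fractions sum to 1 so f_C + f_A = 0.468.
Mass balance: Σ fᵢ·δᵢ = δ_bulk ⇒ f_C·(-27.7) + f_A·(-40.9) = -35.0 − (-19.092) = -15.908
Substitute f_A = 0.468 − f_C:
f_C·(-27.7 − -40.9) = -15.908 − 0.468×(-40.9) = 3.233
f_C = 3.233 / 13.2 = 0.2449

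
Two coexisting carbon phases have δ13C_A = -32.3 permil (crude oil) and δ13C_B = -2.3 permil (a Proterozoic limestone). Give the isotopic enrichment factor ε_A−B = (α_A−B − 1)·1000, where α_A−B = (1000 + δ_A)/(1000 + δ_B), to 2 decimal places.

-30.07 permil

α_A−B = (1000 + -32.3) / (1000 + -2.3) = 967.7 / 997.7 = 0.969931
ε_A−B = (0.969931 − 1) × 1000 = -30.069 permil
(The approximation ε ≈ δ_A − δ_B would give -30.0 permil.)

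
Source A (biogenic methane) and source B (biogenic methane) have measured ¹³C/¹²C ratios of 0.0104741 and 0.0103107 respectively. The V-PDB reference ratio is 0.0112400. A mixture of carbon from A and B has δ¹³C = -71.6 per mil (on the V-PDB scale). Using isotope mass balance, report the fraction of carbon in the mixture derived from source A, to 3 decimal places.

δ_A = (0.0104741/0.0112400 − 1)×1000 = (0.931859 − 1)×1000 = -68.141 per mil
δ_B = (0.0103107/0.0112400 − 1)×1000 = (0.917322 − 1)×1000 = -82.678 per mil
f_A = (δ_mix − δ_B)/(δ_A − δ_B) = (-71.6 − (-82.678))/(-68.141 − (-82.678))
f_A = 11.078 / 14.537 = 0.7620

0.762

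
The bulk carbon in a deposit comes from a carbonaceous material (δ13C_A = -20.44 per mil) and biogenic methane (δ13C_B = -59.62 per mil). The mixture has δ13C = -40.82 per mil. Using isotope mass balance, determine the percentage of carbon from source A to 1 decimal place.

δ_mix = f_A·δ_A + (1 − f_A)·δ_B  ⇒  f_A = (δ_mix − δ_B)/(δ_A − δ_B)
f_A = (-40.82 − (-59.62)) / (-20.44 − (-59.62))
f_A = 18.80 / 39.18 = 0.4798

48.0%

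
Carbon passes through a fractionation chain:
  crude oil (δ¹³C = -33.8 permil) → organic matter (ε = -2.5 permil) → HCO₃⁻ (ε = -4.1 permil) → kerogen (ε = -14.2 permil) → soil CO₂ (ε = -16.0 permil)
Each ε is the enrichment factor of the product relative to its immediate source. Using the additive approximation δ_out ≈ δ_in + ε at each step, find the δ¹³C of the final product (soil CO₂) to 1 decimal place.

step 1: δ ≈ -33.8 + (-2.5) = -36.3 permil
step 2: δ ≈ -36.3 + (-4.1) = -40.4 permil
step 3: δ ≈ -40.4 + (-14.2) = -54.6 permil
step 4: δ ≈ -54.6 + (-16.0) = -70.6 permil

-70.6 permil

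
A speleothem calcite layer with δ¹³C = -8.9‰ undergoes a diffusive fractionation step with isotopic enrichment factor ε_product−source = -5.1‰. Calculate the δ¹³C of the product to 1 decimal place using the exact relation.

-14.0‰

Exactly, δ_product = (δ_source + 1000)·(ε/1000 + 1) − 1000.
δ_product = (-8.9 + 1000) × (-5.1/1000 + 1) − 1000
δ_product = -13.95‰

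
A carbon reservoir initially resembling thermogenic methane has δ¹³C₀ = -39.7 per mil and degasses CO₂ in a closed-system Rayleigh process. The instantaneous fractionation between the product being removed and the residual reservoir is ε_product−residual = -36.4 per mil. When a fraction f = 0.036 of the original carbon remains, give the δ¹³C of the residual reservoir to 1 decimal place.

83.8 per mil

Rayleigh residual: δ_res = (δ₀ + 1000)·f^(α−1) − 1000
α = ε/1000 + 1 = 0.96360, so α − 1 = -0.03640
f^(α−1) = 0.036^(-0.03640) = 1.128627
δ_res = (-39.7 + 1000) × 1.128627 − 1000 = 1083.821 − 1000 = 83.82 per mil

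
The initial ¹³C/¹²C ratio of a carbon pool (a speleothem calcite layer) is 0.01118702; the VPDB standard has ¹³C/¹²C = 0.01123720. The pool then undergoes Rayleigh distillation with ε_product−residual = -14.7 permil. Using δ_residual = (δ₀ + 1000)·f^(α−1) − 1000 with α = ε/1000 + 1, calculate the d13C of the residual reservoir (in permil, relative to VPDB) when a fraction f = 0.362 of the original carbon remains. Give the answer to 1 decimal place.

10.5 permil

δ₀ = (0.01118702/0.01123720 − 1)×1000 = (0.995534 − 1)×1000 = -4.466 permil
α − 1 = ε/1000 = -0.0147
f^(α−1) = 0.362^(-0.0147) = 1.015049
δ_res = (-4.466 + 1000) × 1.015049 − 1000 = 1010.516 − 1000 = 10.52 permil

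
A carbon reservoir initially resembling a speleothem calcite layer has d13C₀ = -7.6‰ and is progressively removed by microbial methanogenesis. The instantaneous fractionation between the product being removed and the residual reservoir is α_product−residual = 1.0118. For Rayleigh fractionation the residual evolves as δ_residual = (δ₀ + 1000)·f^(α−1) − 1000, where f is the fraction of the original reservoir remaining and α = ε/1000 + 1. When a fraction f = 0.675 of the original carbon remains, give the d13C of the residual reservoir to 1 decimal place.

Rayleigh residual: δ_res = (δ₀ + 1000)·f^(α−1) − 1000
α − 1 = 0.01180
f^(α−1) = 0.675^(0.01180) = 0.995373
δ_res = (-7.6 + 1000) × 0.995373 − 1000 = 987.808 − 1000 = -12.19‰

-12.2‰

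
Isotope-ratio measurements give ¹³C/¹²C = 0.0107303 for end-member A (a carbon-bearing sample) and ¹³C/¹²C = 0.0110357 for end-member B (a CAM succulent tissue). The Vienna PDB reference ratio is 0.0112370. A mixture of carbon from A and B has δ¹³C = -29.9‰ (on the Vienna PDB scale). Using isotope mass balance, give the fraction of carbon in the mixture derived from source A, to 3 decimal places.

δ_A = (0.0107303/0.0112370 − 1)×1000 = (0.954908 − 1)×1000 = -45.092‰
δ_B = (0.0110357/0.0112370 − 1)×1000 = (0.982086 − 1)×1000 = -17.914‰
f_A = (δ_mix − δ_B)/(δ_A − δ_B) = (-29.9 − (-17.914))/(-45.092 − (-17.914))
f_A = -11.986 / -27.178 = 0.4410

0.441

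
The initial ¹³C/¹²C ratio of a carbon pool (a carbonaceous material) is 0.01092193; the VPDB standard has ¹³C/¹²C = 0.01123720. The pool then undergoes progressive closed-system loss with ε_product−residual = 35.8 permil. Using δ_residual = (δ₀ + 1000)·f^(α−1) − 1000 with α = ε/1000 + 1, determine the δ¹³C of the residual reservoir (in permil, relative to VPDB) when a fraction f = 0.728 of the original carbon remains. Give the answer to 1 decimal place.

-39.0 permil

δ₀ = (0.01092193/0.01123720 − 1)×1000 = (0.971944 − 1)×1000 = -28.056 permil
α − 1 = ε/1000 = 0.0358
f^(α−1) = 0.728^(0.0358) = 0.988699
δ_res = (-28.056 + 1000) × 0.988699 − 1000 = 960.961 − 1000 = -39.04 permil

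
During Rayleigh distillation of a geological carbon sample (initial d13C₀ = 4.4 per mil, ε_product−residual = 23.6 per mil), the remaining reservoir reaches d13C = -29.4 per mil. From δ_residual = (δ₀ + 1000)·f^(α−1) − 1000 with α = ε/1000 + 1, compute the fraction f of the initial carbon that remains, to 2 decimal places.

α − 1 = ε/1000 = 0.0236
(δ_res + 1000)/(δ₀ + 1000) = (-29.4 + 1000)/(4.4 + 1000) = 970.6/1004.4 = 0.966348
f = 0.966348^(1/0.0236) = exp(ln(0.966348)/0.0236) = exp(-0.03423/0.0236)
f = exp(-1.4505) = 0.2345

0.23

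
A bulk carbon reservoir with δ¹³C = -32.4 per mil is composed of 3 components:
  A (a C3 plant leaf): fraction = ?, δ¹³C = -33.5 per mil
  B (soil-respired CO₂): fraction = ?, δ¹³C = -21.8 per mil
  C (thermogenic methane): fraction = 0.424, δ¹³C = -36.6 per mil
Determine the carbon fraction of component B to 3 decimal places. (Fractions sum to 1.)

Let f_B and f_A be the unknown fractions; fractions sum to 1 so f_B + f_A = 0.576.
Mass balance: Σ fᵢ·δᵢ = δ_bulk ⇒ f_B·(-21.8) + f_A·(-33.5) = -32.4 − (-15.518) = -16.882
Substitute f_A = 0.576 − f_B:
f_B·(-21.8 − -33.5) = -16.882 − 0.576×(-33.5) = 2.414
f_B = 2.414 / 11.7 = 0.2064

0.206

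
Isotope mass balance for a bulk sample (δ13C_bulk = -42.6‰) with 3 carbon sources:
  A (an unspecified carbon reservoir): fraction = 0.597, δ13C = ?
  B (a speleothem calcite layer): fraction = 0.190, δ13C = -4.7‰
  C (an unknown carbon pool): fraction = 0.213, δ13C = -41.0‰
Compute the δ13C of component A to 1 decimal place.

-55.2‰

Isotope mass balance: δ_bulk = Σ fᵢ·δᵢ.
-42.6 = 0.597×δ_A + 0.190×(-4.7) + 0.213×(-41.0)
0.597·δ_A = -42.6 − (-9.626) = -32.974
δ_A = -32.974 / 0.597 = -55.23‰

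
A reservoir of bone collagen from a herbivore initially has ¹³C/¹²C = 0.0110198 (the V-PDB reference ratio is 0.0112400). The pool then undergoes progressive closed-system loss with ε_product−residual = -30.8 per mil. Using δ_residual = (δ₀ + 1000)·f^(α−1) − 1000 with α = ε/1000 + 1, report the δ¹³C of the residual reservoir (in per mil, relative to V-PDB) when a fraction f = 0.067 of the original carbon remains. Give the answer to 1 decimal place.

65.5 per mil

δ₀ = (0.0110198/0.0112400 − 1)×1000 = (0.980409 − 1)×1000 = -19.591 per mil
α − 1 = ε/1000 = -0.0308
f^(α−1) = 0.067^(-0.0308) = 1.086818
δ_res = (-19.591 + 1000) × 1.086818 − 1000 = 1065.527 − 1000 = 65.53 per mil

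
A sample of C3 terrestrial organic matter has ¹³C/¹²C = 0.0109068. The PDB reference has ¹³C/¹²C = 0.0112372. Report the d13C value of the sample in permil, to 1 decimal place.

-29.4 permil

d13C = (R_sample / R_standard − 1) × 1000
R_sample / R_standard = 0.0109068 / 0.0112372 = 0.970598
d13C = (0.970598 − 1) × 1000 = -29.40 permil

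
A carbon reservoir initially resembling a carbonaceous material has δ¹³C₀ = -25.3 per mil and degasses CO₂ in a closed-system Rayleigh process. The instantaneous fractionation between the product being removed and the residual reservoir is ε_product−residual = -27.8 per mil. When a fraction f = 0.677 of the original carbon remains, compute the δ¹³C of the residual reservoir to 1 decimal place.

Rayleigh residual: δ_res = (δ₀ + 1000)·f^(α−1) − 1000
α = ε/1000 + 1 = 0.97220, so α − 1 = -0.02780
f^(α−1) = 0.677^(-0.02780) = 1.010903
δ_res = (-25.3 + 1000) × 1.010903 − 1000 = 985.327 − 1000 = -14.67 per mil

-14.7 per mil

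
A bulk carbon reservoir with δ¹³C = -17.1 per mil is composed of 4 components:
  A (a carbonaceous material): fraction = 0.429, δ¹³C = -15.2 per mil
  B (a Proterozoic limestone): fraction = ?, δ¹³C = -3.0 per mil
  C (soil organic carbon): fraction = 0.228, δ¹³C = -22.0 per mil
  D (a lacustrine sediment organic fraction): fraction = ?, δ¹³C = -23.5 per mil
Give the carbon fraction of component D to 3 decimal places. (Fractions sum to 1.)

0.221

Let f_D and f_B be the unknown fractions; fractions sum to 1 so f_D + f_B = 0.343.
Mass balance: Σ fᵢ·δᵢ = δ_bulk ⇒ f_D·(-23.5) + f_B·(-3.0) = -17.1 − (-11.537) = -5.563
Substitute f_B = 0.343 − f_D:
f_D·(-23.5 − -3.0) = -5.563 − 0.343×(-3.0) = -4.534
f_D = -4.534 / -20.5 = 0.2212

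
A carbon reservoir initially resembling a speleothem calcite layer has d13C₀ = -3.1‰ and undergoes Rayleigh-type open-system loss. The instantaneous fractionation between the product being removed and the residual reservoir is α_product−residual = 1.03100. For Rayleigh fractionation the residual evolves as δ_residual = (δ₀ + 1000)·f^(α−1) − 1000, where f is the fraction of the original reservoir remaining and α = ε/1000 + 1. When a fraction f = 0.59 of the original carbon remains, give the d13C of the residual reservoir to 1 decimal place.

-19.3‰

Rayleigh residual: δ_res = (δ₀ + 1000)·f^(α−1) − 1000
α − 1 = 0.03100
f^(α−1) = 0.59^(0.03100) = 0.983776
δ_res = (-3.1 + 1000) × 0.983776 − 1000 = 980.727 − 1000 = -19.27‰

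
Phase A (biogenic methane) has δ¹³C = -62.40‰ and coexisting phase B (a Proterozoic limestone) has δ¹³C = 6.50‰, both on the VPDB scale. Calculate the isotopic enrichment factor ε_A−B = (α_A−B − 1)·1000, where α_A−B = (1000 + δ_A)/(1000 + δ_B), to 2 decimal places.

-68.46‰

α_A−B = (1000 + -62.40) / (1000 + 6.50) = 937.60 / 1006.50 = 0.931545
ε_A−B = (0.931545 − 1) × 1000 = -68.455‰
(The approximation ε ≈ δ_A − δ_B would give -68.90‰.)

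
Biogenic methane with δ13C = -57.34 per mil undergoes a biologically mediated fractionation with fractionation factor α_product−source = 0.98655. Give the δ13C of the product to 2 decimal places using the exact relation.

-70.02 per mil

δ_product = (δ_source + 1000)·α − 1000
δ_product = (-57.34 + 1000) × 0.98655 − 1000
δ_product = 929.981 − 1000 = -70.019 per mil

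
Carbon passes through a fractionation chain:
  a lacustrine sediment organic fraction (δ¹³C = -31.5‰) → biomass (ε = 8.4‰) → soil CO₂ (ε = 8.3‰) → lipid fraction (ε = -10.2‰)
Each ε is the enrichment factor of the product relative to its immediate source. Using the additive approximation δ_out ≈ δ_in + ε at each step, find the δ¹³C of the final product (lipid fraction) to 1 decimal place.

-25.0‰

step 1: δ ≈ -31.5 + (8.4) = -23.1‰
step 2: δ ≈ -23.1 + (8.3) = -14.8‰
step 3: δ ≈ -14.8 + (-10.2) = -25.0‰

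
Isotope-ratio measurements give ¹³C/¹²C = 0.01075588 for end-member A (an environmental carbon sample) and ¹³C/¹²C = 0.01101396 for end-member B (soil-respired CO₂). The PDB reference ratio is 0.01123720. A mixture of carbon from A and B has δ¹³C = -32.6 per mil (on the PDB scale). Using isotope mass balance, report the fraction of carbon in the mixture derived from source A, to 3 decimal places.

δ_A = (0.01075588/0.01123720 − 1)×1000 = (0.957167 − 1)×1000 = -42.833 per mil
δ_B = (0.01101396/0.01123720 − 1)×1000 = (0.980134 − 1)×1000 = -19.866 per mil
f_A = (δ_mix − δ_B)/(δ_A − δ_B) = (-32.6 − (-19.866))/(-42.833 − (-19.866))
f_A = -12.734 / -22.967 = 0.5545

0.554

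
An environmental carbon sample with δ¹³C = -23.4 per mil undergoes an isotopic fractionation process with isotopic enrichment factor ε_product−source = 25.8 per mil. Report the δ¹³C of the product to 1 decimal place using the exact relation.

To first order, δ_product ≈ δ_source + ε = 2.4 per mil.
Exactly, δ_product = (δ_source + 1000)·(ε/1000 + 1) − 1000.
δ_product = (-23.4 + 1000) × (25.8/1000 + 1) − 1000
δ_product = 1.80 per mil

1.8 per mil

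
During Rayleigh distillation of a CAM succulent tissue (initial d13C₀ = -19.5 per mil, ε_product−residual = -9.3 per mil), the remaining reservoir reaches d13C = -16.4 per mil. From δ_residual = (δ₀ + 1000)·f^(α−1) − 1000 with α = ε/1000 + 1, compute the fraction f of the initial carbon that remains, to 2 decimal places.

0.71

α − 1 = ε/1000 = -0.0093
(δ_res + 1000)/(δ₀ + 1000) = (-16.4 + 1000)/(-19.5 + 1000) = 983.6/980.5 = 1.003162
f = 1.003162^(1/-0.0093) = exp(ln(1.003162)/-0.0093) = exp(0.00316/-0.0093)
f = exp(-0.3394) = 0.7122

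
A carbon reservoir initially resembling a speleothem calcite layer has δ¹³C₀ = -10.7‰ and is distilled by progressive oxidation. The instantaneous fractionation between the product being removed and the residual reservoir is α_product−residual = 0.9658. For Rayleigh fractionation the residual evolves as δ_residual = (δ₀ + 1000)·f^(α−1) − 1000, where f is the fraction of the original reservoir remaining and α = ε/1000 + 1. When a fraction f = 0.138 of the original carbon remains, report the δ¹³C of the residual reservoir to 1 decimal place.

Rayleigh residual: δ_res = (δ₀ + 1000)·f^(α−1) − 1000
α − 1 = -0.03420
f^(α−1) = 0.138^(-0.03420) = 1.070080
δ_res = (-10.7 + 1000) × 1.070080 − 1000 = 1058.630 − 1000 = 58.63‰

58.6‰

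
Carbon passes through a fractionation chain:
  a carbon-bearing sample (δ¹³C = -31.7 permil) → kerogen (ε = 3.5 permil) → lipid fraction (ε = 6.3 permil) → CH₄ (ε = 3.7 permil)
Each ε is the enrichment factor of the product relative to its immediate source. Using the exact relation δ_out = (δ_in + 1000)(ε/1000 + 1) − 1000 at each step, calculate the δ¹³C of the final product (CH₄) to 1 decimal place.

step 1: δ = (-31.70 + 1000)·(3.5/1000 + 1) − 1000 = -28.31 permil
step 2: δ = (-28.31 + 1000)·(6.3/1000 + 1) − 1000 = -22.19 permil
step 3: δ = (-22.19 + 1000)·(3.7/1000 + 1) − 1000 = -18.57 permil

-18.6 permil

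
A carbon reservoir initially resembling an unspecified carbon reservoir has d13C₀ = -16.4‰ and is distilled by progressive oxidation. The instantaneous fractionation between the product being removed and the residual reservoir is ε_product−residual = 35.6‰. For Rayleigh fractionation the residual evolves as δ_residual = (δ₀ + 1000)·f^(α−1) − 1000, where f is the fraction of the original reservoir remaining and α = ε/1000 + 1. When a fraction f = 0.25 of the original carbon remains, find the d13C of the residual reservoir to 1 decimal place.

-63.8‰

Rayleigh residual: δ_res = (δ₀ + 1000)·f^(α−1) − 1000
α = ε/1000 + 1 = 1.03560, so α − 1 = 0.03560
f^(α−1) = 0.25^(0.03560) = 0.951846
δ_res = (-16.4 + 1000) × 0.951846 − 1000 = 936.236 − 1000 = -63.76‰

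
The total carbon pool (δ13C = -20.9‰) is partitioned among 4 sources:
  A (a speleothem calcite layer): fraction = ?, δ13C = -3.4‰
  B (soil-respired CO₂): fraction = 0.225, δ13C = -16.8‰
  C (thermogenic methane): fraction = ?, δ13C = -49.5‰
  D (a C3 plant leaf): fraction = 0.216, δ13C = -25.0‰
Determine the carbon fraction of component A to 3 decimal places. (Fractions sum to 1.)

Let f_A and f_C be the unknown fractions; fractions sum to 1 so f_A + f_C = 0.559.
Mass balance: Σ fᵢ·δᵢ = δ_bulk ⇒ f_A·(-3.4) + f_C·(-49.5) = -20.9 − (-9.180) = -11.720
Substitute f_C = 0.559 − f_A:
f_A·(-3.4 − -49.5) = -11.720 − 0.559×(-49.5) = 15.951
f_A = 15.951 / 46.1 = 0.3460

0.346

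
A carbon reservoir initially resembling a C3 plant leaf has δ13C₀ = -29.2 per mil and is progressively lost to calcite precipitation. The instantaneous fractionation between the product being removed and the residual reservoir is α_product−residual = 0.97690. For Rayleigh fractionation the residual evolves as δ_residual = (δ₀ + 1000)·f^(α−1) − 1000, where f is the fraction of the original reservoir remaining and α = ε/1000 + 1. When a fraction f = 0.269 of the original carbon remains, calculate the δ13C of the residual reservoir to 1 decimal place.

Rayleigh residual: δ_res = (δ₀ + 1000)·f^(α−1) − 1000
α − 1 = -0.02310
f^(α−1) = 0.269^(-0.02310) = 1.030796
δ_res = (-29.2 + 1000) × 1.030796 − 1000 = 1000.697 − 1000 = 0.70 per mil

0.7 per mil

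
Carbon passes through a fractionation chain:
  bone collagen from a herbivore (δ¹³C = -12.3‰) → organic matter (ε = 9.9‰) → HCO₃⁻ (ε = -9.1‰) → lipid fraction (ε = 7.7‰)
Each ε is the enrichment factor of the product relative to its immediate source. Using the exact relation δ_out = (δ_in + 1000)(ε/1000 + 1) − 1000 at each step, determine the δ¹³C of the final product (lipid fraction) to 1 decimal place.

step 1: δ = (-12.30 + 1000)·(9.9/1000 + 1) − 1000 = -2.52‰
step 2: δ = (-2.52 + 1000)·(-9.1/1000 + 1) − 1000 = -11.60‰
step 3: δ = (-11.60 + 1000)·(7.7/1000 + 1) − 1000 = -3.99‰

-4.0‰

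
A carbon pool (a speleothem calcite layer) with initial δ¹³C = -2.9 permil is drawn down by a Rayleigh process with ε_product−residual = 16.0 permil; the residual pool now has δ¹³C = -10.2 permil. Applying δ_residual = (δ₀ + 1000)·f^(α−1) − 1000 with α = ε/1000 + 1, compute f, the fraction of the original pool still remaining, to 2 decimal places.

0.63

α − 1 = ε/1000 = 0.0160
(δ_res + 1000)/(δ₀ + 1000) = (-10.2 + 1000)/(-2.9 + 1000) = 989.8/997.1 = 0.992679
f = 0.992679^(1/0.0160) = exp(ln(0.992679)/0.0160) = exp(-0.00735/0.0160)
f = exp(-0.4593) = 0.6318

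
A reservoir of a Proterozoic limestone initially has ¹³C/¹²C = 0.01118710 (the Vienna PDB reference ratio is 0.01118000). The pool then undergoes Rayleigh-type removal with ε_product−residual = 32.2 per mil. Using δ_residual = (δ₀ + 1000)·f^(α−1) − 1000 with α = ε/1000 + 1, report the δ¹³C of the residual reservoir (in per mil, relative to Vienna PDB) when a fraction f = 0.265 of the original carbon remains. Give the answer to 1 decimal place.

-41.3 per mil

δ₀ = (0.01118710/0.01118000 − 1)×1000 = (1.000635 − 1)×1000 = 0.635 per mil
α − 1 = ε/1000 = 0.0322
f^(α−1) = 0.265^(0.0322) = 0.958139
δ_res = (0.635 + 1000) × 0.958139 − 1000 = 958.747 − 1000 = -41.25 per mil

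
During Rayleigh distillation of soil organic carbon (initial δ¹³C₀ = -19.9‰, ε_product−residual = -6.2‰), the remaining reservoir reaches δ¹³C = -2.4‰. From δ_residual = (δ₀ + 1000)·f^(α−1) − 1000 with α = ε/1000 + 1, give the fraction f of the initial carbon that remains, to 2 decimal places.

α − 1 = ε/1000 = -0.0062
(δ_res + 1000)/(δ₀ + 1000) = (-2.4 + 1000)/(-19.9 + 1000) = 997.6/980.1 = 1.017855
f = 1.017855^(1/-0.0062) = exp(ln(1.017855)/-0.0062) = exp(0.01770/-0.0062)
f = exp(-2.8545) = 0.0576

0.06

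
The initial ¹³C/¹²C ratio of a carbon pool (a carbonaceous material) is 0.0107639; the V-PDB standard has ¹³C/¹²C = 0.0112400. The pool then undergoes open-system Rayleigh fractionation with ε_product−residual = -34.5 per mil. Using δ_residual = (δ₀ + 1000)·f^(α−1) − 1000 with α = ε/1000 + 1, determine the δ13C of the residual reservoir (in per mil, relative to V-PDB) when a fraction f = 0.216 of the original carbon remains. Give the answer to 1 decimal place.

9.6 per mil

δ₀ = (0.0107639/0.0112400 − 1)×1000 = (0.957642 − 1)×1000 = -42.358 per mil
α − 1 = ε/1000 = -0.0345
f^(α−1) = 0.216^(-0.0345) = 1.054293
δ_res = (-42.358 + 1000) × 1.054293 − 1000 = 1009.636 − 1000 = 9.64 per mil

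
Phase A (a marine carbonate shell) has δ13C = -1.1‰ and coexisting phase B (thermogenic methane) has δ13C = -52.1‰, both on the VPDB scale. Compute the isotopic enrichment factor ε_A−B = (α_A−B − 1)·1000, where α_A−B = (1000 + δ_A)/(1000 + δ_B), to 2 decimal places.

53.80‰

α_A−B = (1000 + -1.1) / (1000 + -52.1) = 998.9 / 947.9 = 1.053803
ε_A−B = (1.053803 − 1) × 1000 = 53.803‰
(The approximation ε ≈ δ_A − δ_B would give 51.0‰.)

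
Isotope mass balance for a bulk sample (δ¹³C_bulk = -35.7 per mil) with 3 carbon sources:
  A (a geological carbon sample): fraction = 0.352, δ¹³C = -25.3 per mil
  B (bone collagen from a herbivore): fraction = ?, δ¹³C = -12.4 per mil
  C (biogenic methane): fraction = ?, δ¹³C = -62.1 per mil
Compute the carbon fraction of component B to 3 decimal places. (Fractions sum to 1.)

0.271

Let f_B and f_C be the unknown fractions; fractions sum to 1 so f_B + f_C = 0.648.
Mass balance: Σ fᵢ·δᵢ = δ_bulk ⇒ f_B·(-12.4) + f_C·(-62.1) = -35.7 − (-8.906) = -26.794
Substitute f_C = 0.648 − f_B:
f_B·(-12.4 − -62.1) = -26.794 − 0.648×(-62.1) = 13.446
f_B = 13.446 / 49.7 = 0.2706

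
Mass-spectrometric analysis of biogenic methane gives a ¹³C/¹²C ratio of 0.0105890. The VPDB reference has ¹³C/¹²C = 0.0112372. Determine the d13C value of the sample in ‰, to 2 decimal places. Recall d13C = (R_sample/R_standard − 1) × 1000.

d13C = (R_sample / R_standard − 1) × 1000
R_sample / R_standard = 0.0105890 / 0.0112372 = 0.942317
d13C = (0.942317 − 1) × 1000 = -57.683‰

-57.68‰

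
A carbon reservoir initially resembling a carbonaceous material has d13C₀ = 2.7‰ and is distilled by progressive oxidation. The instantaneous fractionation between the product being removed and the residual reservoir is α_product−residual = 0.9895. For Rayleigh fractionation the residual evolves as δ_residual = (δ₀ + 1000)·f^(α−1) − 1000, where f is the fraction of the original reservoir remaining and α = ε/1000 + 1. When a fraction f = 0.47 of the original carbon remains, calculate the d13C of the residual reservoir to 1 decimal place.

Rayleigh residual: δ_res = (δ₀ + 1000)·f^(α−1) − 1000
α − 1 = -0.01050
f^(α−1) = 0.47^(-0.01050) = 1.007959
δ_res = (2.7 + 1000) × 1.007959 − 1000 = 1010.681 − 1000 = 10.68‰

10.7‰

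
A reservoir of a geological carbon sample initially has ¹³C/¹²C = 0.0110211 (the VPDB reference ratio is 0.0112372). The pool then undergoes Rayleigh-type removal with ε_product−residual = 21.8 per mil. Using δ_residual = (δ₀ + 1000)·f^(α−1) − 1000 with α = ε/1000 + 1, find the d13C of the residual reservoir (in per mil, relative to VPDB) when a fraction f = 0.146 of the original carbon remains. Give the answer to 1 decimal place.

-59.5 per mil

δ₀ = (0.0110211/0.0112372 − 1)×1000 = (0.980769 − 1)×1000 = -19.231 per mil
α − 1 = ε/1000 = 0.0218
f^(α−1) = 0.146^(0.0218) = 0.958921
δ_res = (-19.231 + 1000) × 0.958921 − 1000 = 940.480 − 1000 = -59.52 per mil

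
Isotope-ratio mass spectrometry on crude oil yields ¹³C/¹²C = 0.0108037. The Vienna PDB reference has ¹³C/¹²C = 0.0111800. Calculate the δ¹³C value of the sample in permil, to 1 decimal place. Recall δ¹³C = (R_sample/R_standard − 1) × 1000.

δ¹³C = (R_sample / R_standard − 1) × 1000
R_sample / R_standard = 0.0108037 / 0.0111800 = 0.966342
δ¹³C = (0.966342 − 1) × 1000 = -33.66 permil

-33.7 permil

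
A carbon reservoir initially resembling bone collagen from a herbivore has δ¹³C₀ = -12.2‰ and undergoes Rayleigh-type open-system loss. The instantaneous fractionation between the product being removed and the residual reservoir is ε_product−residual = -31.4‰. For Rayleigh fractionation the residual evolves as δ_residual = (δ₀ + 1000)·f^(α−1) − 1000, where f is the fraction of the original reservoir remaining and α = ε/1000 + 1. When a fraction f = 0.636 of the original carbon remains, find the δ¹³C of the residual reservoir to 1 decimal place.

Rayleigh residual: δ_res = (δ₀ + 1000)·f^(α−1) − 1000
α = ε/1000 + 1 = 0.96860, so α − 1 = -0.03140
f^(α−1) = 0.636^(-0.03140) = 1.014312
δ_res = (-12.2 + 1000) × 1.014312 − 1000 = 1001.937 − 1000 = 1.94‰

1.9‰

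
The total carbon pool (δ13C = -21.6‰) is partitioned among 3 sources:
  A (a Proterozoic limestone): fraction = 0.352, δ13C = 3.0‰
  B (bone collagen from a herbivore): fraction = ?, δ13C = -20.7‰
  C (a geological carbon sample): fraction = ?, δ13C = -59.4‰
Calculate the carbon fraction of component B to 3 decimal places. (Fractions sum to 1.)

0.409

Let f_B and f_C be the unknown fractions; fractions sum to 1 so f_B + f_C = 0.648.
Mass balance: Σ fᵢ·δᵢ = δ_bulk ⇒ f_B·(-20.7) + f_C·(-59.4) = -21.6 − (1.056) = -22.656
Substitute f_C = 0.648 − f_B:
f_B·(-20.7 − -59.4) = -22.656 − 0.648×(-59.4) = 15.835
f_B = 15.835 / 38.7 = 0.4092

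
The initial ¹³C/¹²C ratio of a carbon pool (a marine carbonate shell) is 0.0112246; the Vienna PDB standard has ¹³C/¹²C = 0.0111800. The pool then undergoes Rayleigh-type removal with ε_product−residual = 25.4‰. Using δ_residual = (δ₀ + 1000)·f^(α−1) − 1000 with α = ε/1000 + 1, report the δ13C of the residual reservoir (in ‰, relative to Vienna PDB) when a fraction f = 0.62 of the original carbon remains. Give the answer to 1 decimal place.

-8.1‰

δ₀ = (0.0112246/0.0111800 − 1)×1000 = (1.003989 − 1)×1000 = 3.989‰
α − 1 = ε/1000 = 0.0254
f^(α−1) = 0.62^(0.0254) = 0.987931
δ_res = (3.989 + 1000) × 0.987931 − 1000 = 991.872 − 1000 = -8.13‰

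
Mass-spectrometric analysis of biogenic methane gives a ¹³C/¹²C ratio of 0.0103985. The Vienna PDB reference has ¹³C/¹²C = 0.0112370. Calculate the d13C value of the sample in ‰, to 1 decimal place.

d13C = (R_sample / R_standard − 1) × 1000
R_sample / R_standard = 0.0103985 / 0.0112370 = 0.925380
d13C = (0.925380 − 1) × 1000 = -74.62‰

-74.6‰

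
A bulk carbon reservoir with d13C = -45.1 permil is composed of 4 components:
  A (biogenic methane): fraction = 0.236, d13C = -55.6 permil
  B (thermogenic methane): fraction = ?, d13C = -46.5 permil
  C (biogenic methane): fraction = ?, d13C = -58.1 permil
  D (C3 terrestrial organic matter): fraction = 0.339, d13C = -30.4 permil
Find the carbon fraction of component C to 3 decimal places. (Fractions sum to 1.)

0.165

Let f_C and f_B be the unknown fractions; fractions sum to 1 so f_C + f_B = 0.425.
Mass balance: Σ fᵢ·δᵢ = δ_bulk ⇒ f_C·(-58.1) + f_B·(-46.5) = -45.1 − (-23.427) = -21.673
Substitute f_B = 0.425 − f_C:
f_C·(-58.1 − -46.5) = -21.673 − 0.425×(-46.5) = -1.910
f_C = -1.910 / -11.6 = 0.1647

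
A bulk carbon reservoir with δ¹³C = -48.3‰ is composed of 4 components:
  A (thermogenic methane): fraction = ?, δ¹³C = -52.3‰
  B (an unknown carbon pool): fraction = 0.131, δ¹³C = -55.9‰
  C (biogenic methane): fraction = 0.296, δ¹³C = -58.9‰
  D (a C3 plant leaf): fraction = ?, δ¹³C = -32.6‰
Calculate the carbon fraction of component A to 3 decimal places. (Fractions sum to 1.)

Let f_A and f_D be the unknown fractions; fractions sum to 1 so f_A + f_D = 0.573.
Mass balance: Σ fᵢ·δᵢ = δ_bulk ⇒ f_A·(-52.3) + f_D·(-32.6) = -48.3 − (-24.757) = -23.543
Substitute f_D = 0.573 − f_A:
f_A·(-52.3 − -32.6) = -23.543 − 0.573×(-32.6) = -4.863
f_A = -4.863 / -19.7 = 0.2468

0.247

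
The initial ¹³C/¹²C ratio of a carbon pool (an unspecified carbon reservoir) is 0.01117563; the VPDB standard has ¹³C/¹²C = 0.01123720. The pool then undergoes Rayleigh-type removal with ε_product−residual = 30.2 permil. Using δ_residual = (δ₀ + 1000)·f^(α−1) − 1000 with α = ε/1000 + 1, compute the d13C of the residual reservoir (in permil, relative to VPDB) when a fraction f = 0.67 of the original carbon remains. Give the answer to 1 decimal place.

δ₀ = (0.01117563/0.01123720 − 1)×1000 = (0.994521 − 1)×1000 = -5.479 permil
α − 1 = ε/1000 = 0.0302
f^(α−1) = 0.67^(0.0302) = 0.987978
δ_res = (-5.479 + 1000) × 0.987978 − 1000 = 982.565 − 1000 = -17.43 permil

-17.4 permil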